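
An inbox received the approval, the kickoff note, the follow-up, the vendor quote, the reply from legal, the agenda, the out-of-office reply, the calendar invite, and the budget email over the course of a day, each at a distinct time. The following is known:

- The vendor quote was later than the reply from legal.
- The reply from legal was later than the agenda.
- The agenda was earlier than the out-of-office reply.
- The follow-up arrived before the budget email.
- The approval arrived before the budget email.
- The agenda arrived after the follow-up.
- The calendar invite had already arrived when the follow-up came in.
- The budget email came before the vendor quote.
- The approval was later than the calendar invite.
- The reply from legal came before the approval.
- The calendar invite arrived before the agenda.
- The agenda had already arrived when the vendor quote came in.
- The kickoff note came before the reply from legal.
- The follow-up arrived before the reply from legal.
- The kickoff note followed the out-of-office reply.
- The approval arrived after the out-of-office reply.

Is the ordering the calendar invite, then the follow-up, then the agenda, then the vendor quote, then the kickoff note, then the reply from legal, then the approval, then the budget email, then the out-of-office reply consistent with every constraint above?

no

The constraints require the out-of-office reply before the approval, but in the proposed sequence the approval appears ahead of the out-of-office reply. That one violation is enough.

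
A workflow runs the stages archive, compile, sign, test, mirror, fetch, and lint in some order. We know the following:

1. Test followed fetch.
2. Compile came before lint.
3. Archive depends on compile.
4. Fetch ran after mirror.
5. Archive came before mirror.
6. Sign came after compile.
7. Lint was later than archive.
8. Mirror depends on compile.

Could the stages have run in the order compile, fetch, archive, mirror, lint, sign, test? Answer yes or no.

The constraints require mirror before fetch, but in the proposed sequence fetch appears ahead of mirror. That one violation is enough.

no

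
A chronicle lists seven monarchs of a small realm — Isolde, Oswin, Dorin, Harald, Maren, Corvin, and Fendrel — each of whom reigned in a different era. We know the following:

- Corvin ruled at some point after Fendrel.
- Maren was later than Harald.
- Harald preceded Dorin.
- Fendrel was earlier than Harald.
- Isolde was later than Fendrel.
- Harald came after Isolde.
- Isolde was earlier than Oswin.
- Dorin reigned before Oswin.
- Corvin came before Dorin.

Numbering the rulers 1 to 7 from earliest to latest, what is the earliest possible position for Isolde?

Fendrel must come before Isolde — 1 forced predecessor.
Nothing else is forced ahead of Isolde, so their earliest slot is position 1 + 1 = 2.

2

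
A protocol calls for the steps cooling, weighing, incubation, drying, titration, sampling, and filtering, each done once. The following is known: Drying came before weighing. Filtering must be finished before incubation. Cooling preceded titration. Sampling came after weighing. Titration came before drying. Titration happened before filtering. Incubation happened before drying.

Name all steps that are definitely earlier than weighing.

cooling, drying, filtering, incubation, titration

Directly stated before weighing: drying.
Cooling reaches weighing via cooling → titration → drying → weighing.
Filtering reaches weighing via filtering → incubation → drying → weighing.
Incubation reaches weighing via incubation → drying → weighing.
Likewise titration reaches weighing by chaining the stated constraints.
No chain forces sampling ahead of weighing.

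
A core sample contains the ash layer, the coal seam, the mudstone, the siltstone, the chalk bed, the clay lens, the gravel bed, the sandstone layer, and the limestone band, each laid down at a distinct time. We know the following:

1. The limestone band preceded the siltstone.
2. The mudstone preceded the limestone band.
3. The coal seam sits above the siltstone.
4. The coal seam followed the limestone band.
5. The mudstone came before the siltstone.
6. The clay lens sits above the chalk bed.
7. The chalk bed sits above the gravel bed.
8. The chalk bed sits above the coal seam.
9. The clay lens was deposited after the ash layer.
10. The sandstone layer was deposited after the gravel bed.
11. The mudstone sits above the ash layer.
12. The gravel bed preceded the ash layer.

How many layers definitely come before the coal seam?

5

Directly stated before the coal seam: the limestone band and the siltstone.
The ash layer reaches the coal seam via the ash layer → the mudstone → the siltstone → the coal seam.
The gravel bed reaches the coal seam via the gravel bed → the ash layer → the mudstone → the siltstone → the coal seam.
The mudstone reaches the coal seam via the mudstone → the siltstone → the coal seam.
That's the ash layer, the gravel bed, the limestone band, the mudstone, and the siltstone — 5 in all.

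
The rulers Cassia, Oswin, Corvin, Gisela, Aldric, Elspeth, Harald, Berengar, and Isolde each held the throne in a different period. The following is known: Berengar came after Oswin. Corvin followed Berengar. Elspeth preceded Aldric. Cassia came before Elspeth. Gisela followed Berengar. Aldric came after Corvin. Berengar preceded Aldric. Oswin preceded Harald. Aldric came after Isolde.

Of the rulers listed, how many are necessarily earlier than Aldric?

6

Directly stated before Aldric: Berengar, Corvin, Elspeth, and Isolde.
Cassia reaches Aldric via Cassia → Elspeth → Aldric.
Oswin reaches Aldric via Oswin → Berengar → Aldric.
No chain forces Harald (or any of the others) ahead of Aldric.
That's Berengar, Cassia, Corvin, Elspeth, Isolde, and Oswin — 6 in all.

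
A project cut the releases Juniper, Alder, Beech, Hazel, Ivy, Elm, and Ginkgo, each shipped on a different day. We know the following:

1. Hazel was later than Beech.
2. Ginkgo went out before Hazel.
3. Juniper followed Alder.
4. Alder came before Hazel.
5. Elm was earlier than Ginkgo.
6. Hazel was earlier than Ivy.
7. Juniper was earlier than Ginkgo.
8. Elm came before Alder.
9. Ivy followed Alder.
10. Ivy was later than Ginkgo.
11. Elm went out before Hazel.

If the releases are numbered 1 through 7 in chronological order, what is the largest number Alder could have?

3

Alder must come before Ginkgo, Hazel, Ivy, and Juniper — 4 releases forced after it.
Everything else can be placed before Alder in some valid order, so Alder can sit as late as position 7 − 4 = 3.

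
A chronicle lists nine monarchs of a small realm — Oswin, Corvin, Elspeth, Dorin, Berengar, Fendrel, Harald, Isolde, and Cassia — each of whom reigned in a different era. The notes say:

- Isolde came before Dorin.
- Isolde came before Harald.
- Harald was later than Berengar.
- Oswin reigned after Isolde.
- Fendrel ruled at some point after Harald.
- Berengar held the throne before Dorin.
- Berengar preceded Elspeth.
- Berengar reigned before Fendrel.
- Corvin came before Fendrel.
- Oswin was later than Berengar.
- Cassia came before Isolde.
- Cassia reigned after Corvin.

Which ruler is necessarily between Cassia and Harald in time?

Tracing the constraints gives Cassia → Isolde → Harald, so Isolde sits after Cassia and before Harald.
No other ruler is forced both after Cassia and before Harald.

Isolde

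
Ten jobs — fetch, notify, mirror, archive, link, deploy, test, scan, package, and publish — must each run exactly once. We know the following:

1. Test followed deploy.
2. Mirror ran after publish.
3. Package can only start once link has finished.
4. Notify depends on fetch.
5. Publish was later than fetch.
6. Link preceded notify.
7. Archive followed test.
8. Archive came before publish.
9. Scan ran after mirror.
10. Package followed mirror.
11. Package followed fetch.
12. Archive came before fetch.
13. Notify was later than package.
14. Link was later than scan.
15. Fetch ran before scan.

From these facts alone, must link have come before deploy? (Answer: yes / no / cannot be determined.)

Tracing the constraints gives deploy → test → archive → fetch → scan → link, so deploy must come before link.
That means link cannot be before deploy.

no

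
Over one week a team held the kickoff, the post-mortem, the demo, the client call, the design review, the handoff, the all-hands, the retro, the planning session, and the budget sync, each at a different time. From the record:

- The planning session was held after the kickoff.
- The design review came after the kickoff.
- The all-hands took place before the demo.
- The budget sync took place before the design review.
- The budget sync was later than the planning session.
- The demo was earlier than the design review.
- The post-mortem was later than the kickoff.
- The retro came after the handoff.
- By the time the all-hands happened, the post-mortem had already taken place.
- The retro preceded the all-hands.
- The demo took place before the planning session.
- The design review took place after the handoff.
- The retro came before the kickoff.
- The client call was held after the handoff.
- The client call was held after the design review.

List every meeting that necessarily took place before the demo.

the all-hands, the handoff, the kickoff, the post-mortem, the retro

Directly stated before the demo: the all-hands.
The handoff reaches the demo via the handoff → the retro → the all-hands → the demo.
The kickoff reaches the demo via the kickoff → the post-mortem → the all-hands → the demo.
The post-mortem reaches the demo via the post-mortem → the all-hands → the demo.
Likewise the retro reaches the demo by chaining the stated constraints.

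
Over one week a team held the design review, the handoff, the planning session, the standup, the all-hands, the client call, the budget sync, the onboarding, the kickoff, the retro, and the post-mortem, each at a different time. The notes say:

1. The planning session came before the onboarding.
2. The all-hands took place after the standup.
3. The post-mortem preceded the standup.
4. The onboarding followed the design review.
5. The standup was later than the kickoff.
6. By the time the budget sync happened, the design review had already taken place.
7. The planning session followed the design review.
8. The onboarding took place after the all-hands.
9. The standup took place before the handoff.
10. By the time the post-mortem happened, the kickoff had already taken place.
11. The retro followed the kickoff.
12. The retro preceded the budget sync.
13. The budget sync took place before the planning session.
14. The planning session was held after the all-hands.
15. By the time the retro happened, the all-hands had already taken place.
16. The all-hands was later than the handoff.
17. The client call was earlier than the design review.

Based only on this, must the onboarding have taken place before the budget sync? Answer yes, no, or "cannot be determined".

Tracing the constraints gives the budget sync → the planning session → the onboarding, so the budget sync must come before the onboarding.
That means the onboarding cannot be before the budget sync.

no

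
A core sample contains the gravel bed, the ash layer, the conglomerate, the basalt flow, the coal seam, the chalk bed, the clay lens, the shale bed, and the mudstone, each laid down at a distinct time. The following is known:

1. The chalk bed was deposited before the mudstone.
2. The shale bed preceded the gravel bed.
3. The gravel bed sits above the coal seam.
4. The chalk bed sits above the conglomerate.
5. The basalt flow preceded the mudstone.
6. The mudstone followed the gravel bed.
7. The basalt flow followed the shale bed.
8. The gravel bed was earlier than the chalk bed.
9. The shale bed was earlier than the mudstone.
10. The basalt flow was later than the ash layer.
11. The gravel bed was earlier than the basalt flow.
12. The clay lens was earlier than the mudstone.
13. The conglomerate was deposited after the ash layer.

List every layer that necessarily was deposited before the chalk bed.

the ash layer, the coal seam, the conglomerate, the gravel bed, the shale bed

Directly stated before the chalk bed: the conglomerate and the gravel bed.
The ash layer reaches the chalk bed via the ash layer → the conglomerate → the chalk bed.
The coal seam reaches the chalk bed via the coal seam → the gravel bed → the chalk bed.
The shale bed reaches the chalk bed via the shale bed → the gravel bed → the chalk bed.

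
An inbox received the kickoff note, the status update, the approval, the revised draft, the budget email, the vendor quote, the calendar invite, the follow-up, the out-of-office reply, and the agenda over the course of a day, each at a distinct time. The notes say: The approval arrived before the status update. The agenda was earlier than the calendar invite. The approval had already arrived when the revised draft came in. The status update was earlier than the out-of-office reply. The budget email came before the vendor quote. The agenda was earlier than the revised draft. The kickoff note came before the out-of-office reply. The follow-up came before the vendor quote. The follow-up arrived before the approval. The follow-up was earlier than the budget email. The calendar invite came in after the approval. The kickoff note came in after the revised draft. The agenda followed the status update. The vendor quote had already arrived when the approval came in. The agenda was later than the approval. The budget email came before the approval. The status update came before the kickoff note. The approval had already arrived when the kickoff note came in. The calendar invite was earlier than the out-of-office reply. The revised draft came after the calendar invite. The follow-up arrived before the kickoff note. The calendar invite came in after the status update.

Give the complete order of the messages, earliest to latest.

The constraints fix every adjacent pair, so only one ordering works:
the follow-up → the budget email → the vendor quote → the approval → the status update → the agenda → the calendar invite → the revised draft → the kickoff note → the out-of-office reply.

the follow-up, the budget email, the vendor quote, the approval, the status update, the agenda, the calendar invite, the revised draft, the kickoff note, the out-of-office reply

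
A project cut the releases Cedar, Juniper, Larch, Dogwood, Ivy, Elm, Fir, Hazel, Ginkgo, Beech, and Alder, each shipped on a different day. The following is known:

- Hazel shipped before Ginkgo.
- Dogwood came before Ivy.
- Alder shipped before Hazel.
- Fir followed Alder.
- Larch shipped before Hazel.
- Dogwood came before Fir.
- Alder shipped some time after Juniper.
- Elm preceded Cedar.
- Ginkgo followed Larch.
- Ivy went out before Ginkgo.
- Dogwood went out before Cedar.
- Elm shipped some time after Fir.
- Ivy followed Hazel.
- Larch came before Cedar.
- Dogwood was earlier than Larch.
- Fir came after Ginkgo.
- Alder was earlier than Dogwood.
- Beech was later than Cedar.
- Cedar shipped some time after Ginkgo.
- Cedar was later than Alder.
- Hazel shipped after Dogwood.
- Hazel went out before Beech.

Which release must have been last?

Beech

Every other release has a chain of constraints placing it before Beech, so Beech is last.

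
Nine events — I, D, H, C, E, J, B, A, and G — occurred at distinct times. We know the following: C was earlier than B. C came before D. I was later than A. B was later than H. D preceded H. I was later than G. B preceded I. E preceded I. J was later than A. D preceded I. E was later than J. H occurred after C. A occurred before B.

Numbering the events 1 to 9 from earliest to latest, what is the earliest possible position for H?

C and D must both come before H — 2 forced predecessors.
Nothing else is forced ahead of H, so its earliest slot is position 2 + 1 = 3.

3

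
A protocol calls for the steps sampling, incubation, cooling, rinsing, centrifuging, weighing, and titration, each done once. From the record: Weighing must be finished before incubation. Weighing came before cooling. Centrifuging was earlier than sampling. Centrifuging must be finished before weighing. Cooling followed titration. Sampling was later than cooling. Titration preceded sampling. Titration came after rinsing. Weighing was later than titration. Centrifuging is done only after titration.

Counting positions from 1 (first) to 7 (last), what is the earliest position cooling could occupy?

5

Centrifuging, rinsing, titration, and weighing must all come before cooling — 4 forced predecessors.
Nothing else is forced ahead of cooling, so its earliest slot is position 4 + 1 = 5.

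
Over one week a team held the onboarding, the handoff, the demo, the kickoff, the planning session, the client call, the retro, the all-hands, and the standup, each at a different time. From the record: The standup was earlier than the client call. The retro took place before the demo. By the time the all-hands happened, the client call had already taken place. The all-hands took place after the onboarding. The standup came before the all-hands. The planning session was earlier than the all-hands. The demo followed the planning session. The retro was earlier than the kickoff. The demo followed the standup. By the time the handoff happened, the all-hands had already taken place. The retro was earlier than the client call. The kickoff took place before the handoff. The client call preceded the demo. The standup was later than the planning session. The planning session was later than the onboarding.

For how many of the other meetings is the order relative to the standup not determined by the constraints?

Forced before the standup: the onboarding and the planning session; forced after the standup: the all-hands, the client call, the demo, and the handoff.
That leaves the kickoff and the retro with no forced order relative to the standup — 2.

2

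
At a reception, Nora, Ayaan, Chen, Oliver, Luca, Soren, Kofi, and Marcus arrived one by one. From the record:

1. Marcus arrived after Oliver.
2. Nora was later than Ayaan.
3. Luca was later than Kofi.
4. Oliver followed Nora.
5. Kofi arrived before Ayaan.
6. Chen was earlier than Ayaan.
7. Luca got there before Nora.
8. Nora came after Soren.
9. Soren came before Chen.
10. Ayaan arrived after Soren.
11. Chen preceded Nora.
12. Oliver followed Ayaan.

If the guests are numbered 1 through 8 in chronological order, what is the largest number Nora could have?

Nora must come before Marcus and Oliver — 2 guests forced after them.
Everything else can be placed before Nora in some valid order, so Nora can sit as late as position 8 − 2 = 6.

6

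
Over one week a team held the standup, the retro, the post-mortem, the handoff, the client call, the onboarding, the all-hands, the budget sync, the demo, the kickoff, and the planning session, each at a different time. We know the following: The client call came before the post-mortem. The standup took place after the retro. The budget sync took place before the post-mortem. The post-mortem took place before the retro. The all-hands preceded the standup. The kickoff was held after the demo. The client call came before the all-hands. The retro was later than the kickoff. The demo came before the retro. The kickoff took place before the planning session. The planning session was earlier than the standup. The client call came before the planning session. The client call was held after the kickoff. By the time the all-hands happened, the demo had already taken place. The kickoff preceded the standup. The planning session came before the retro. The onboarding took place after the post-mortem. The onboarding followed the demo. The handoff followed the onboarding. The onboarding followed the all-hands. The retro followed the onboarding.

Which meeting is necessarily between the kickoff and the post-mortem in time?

the client call

Tracing the constraints gives the kickoff → the client call → the post-mortem, so the client call sits after the kickoff and before the post-mortem.
No other meeting is forced both after the kickoff and before the post-mortem.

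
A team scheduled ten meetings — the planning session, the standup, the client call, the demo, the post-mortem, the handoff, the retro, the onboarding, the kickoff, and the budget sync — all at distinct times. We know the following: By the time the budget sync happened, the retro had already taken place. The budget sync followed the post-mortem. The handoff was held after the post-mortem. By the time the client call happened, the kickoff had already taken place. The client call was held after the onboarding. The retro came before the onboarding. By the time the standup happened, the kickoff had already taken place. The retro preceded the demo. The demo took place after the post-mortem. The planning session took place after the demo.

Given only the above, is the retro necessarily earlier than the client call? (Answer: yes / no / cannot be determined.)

Chain the constraints: the retro → the onboarding → the client call. Each link is directly stated, so the retro comes before the client call.

yes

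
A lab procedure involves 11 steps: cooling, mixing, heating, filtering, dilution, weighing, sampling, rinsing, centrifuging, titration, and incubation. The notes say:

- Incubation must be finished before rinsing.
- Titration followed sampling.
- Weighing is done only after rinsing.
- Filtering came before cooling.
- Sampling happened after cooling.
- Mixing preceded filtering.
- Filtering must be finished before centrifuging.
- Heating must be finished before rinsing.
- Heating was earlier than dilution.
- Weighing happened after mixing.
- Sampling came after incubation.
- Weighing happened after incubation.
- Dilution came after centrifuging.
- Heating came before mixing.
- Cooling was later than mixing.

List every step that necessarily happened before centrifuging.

Directly stated before centrifuging: filtering.
Heating reaches centrifuging via heating → mixing → filtering → centrifuging.
Mixing reaches centrifuging via mixing → filtering → centrifuging.
No chain forces incubation (or any of the others) ahead of centrifuging.

filtering, heating, mixing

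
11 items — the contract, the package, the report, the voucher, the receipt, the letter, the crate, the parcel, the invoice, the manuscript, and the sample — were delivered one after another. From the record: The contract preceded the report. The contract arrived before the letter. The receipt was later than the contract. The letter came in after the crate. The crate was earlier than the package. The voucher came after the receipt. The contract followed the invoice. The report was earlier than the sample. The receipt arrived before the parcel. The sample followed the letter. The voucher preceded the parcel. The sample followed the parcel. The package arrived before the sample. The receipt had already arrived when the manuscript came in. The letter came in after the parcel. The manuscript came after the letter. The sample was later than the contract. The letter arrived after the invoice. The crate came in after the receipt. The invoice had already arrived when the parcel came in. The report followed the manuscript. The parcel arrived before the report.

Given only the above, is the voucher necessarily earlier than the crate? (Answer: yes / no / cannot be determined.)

No chain of stated constraints runs from the voucher to the crate, and none runs from the crate to the voucher either.
So the relative order of the voucher and the crate is not fixed by the given facts.

cannot be determined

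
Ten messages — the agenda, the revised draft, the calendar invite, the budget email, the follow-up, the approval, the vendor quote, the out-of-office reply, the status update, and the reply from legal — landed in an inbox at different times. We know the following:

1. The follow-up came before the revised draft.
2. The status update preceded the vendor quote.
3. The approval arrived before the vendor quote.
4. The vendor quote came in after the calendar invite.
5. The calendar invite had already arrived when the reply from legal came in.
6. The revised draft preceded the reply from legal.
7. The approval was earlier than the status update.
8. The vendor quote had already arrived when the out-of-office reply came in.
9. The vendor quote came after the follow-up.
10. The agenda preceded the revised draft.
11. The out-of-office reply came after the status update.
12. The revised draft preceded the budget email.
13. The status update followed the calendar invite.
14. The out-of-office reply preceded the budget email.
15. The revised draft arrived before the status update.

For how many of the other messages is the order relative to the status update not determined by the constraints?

1

Forced before the status update: the agenda, the approval, the calendar invite, the follow-up, and the revised draft; forced after the status update: the budget email, the out-of-office reply, and the vendor quote.
That leaves the reply from legal with no forced order relative to the status update — 1.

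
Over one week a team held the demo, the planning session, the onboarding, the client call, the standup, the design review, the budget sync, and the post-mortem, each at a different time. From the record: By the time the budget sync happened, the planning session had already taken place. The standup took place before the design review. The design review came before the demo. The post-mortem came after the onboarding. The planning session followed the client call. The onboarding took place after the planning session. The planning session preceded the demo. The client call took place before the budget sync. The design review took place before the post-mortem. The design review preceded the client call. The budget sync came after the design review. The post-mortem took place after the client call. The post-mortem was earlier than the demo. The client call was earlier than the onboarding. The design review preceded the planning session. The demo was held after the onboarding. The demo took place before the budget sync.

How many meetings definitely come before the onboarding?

Directly stated before the onboarding: the client call and the planning session.
The design review reaches the onboarding via the design review → the client call → the onboarding.
The standup reaches the onboarding via the standup → the design review → the client call → the onboarding.
No chain forces the post-mortem (or any of the others) ahead of the onboarding.
That's the client call, the design review, the planning session, and the standup — 4 in all.

4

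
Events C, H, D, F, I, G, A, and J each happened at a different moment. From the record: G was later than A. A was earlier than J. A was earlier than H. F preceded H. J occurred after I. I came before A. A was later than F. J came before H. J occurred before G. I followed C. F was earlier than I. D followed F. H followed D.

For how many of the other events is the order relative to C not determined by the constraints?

2

Forced after C: A, G, H, I, and J.
That leaves D and F with no forced order relative to C — 2.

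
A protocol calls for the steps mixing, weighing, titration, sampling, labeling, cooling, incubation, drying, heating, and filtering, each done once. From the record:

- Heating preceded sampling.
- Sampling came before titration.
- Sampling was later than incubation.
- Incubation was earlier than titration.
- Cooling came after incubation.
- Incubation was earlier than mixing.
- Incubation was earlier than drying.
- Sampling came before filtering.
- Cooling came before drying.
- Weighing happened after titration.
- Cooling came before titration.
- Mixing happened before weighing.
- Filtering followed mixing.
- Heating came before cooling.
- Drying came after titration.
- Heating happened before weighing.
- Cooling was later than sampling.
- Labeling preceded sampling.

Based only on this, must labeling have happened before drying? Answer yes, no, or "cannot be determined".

yes

Chain the constraints: labeling → sampling → cooling → drying. Each link is directly stated, so labeling comes before drying.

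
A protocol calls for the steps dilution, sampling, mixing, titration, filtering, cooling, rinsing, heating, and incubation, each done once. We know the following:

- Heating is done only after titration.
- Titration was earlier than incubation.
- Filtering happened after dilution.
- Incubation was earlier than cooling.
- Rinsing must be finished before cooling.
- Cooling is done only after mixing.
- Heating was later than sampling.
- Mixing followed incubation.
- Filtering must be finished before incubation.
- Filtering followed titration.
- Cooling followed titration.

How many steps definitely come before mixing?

Directly stated before mixing: incubation.
Dilution reaches mixing via dilution → filtering → incubation → mixing.
Filtering reaches mixing via filtering → incubation → mixing.
Titration reaches mixing via titration → incubation → mixing.
That's dilution, filtering, incubation, and titration — 4 in all.

4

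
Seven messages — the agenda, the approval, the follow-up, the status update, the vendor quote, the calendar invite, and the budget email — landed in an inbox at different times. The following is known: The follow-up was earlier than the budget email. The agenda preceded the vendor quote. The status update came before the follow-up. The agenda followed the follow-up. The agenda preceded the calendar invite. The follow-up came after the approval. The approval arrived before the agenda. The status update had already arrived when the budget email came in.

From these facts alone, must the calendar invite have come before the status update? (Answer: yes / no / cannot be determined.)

no

Tracing the constraints gives the status update → the follow-up → the agenda → the calendar invite, so the status update must come before the calendar invite.
That means the calendar invite cannot be before the status update.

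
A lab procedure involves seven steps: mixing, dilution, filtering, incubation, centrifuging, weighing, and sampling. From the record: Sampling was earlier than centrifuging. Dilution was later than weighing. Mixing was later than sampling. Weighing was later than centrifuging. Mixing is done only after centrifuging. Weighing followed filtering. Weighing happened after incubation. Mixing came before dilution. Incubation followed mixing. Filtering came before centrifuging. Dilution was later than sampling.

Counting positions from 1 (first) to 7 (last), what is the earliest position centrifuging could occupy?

3

Filtering and sampling must both come before centrifuging — 2 forced predecessors.
Nothing else is forced ahead of centrifuging, so its earliest slot is position 2 + 1 = 3.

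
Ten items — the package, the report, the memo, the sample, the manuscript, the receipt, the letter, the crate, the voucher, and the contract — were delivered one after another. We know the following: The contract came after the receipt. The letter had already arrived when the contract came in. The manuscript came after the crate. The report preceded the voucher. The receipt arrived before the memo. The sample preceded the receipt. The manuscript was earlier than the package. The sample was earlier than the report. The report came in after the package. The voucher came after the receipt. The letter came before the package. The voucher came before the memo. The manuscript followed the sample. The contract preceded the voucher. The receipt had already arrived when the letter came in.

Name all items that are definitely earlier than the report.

Directly stated before the report: the package and the sample.
The crate reaches the report via the crate → the manuscript → the package → the report.
The letter reaches the report via the letter → the package → the report.
The manuscript reaches the report via the manuscript → the package → the report.
Likewise the receipt reaches the report by chaining the stated constraints.
No chain forces the voucher (or any of the others) ahead of the report.

the crate, the letter, the manuscript, the package, the receipt, the sample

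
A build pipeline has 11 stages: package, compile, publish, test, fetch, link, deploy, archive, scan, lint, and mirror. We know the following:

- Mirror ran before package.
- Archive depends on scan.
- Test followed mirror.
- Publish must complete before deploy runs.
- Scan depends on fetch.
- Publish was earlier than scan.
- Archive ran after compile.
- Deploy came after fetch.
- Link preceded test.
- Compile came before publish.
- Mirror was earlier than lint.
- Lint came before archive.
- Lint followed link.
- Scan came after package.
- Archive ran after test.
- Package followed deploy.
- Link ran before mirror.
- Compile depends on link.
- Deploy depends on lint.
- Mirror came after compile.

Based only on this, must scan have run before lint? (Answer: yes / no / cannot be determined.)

no

Tracing the constraints gives lint → deploy → package → scan, so lint must come before scan.
That means scan cannot be before lint.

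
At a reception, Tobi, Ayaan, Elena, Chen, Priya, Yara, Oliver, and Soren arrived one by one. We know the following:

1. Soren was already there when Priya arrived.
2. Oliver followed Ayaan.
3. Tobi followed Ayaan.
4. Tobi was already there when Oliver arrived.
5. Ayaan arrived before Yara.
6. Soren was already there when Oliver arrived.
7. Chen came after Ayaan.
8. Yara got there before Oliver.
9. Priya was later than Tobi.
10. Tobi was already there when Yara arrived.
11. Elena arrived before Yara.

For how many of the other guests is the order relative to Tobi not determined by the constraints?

3

Forced before Tobi: Ayaan; forced after Tobi: Oliver, Priya, and Yara.
That leaves Chen, Elena, and Soren with no forced order relative to Tobi — 3.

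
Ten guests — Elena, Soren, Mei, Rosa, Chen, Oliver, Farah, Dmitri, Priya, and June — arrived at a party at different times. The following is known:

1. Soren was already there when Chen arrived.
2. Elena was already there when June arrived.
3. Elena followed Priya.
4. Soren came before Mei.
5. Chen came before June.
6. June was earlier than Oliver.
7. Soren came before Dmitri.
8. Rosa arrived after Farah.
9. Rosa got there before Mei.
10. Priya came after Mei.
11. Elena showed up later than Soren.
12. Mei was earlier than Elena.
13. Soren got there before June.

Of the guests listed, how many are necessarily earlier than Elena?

5

Directly stated before Elena: Mei, Priya, and Soren.
Farah reaches Elena via Farah → Rosa → Mei → Elena.
Rosa reaches Elena via Rosa → Mei → Elena.
No chain forces June (or any of the others) ahead of Elena.
That's Farah, Mei, Priya, Rosa, and Soren — 5 in all.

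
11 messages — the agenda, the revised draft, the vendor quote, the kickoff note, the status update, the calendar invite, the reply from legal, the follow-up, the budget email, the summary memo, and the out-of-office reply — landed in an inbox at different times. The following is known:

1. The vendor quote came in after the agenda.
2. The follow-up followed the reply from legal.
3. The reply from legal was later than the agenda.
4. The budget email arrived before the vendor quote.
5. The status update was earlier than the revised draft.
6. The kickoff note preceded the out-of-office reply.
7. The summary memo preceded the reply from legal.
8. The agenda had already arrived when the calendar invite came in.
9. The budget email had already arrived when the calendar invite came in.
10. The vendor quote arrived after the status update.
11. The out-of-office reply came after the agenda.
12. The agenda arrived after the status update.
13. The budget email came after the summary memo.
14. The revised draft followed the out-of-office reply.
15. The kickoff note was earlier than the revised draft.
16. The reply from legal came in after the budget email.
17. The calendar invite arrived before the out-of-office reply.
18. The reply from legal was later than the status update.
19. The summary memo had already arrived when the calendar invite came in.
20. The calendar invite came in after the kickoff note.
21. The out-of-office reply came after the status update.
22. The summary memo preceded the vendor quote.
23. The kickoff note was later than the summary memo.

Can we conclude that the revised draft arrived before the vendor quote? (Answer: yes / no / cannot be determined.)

No chain of stated constraints runs from the revised draft to the vendor quote, and none runs from the vendor quote to the revised draft either.
So the relative order of the revised draft and the vendor quote is not fixed by the given facts.

cannot be determined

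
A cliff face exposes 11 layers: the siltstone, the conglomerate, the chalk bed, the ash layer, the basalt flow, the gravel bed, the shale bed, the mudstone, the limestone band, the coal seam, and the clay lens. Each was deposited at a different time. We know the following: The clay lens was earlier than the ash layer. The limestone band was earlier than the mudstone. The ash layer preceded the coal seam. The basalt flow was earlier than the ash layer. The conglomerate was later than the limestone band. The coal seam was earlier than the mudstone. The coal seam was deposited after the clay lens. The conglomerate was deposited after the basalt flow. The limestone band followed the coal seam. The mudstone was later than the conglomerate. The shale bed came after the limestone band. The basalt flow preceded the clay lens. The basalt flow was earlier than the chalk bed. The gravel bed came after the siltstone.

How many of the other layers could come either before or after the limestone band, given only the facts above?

Forced before the limestone band: the ash layer, the basalt flow, the clay lens, and the coal seam; forced after the limestone band: the conglomerate, the mudstone, and the shale bed.
That leaves the chalk bed, the gravel bed, and the siltstone with no forced order relative to the limestone band — 3.

3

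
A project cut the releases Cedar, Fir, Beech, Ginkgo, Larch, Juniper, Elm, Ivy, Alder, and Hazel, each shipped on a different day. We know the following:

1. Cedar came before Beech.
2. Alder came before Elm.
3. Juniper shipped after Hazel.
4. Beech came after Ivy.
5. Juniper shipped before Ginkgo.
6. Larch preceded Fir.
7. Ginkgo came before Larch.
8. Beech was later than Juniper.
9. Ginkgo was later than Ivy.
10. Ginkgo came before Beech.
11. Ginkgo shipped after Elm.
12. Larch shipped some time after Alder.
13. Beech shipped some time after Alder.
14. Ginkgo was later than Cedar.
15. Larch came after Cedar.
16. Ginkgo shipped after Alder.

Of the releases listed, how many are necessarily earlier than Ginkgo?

Directly stated before Ginkgo: Alder, Cedar, Elm, Ivy, and Juniper.
Hazel reaches Ginkgo via Hazel → Juniper → Ginkgo.
No chain forces Larch (or any of the others) ahead of Ginkgo.
That's Alder, Cedar, Elm, Hazel, Ivy, and Juniper — 6 in all.

6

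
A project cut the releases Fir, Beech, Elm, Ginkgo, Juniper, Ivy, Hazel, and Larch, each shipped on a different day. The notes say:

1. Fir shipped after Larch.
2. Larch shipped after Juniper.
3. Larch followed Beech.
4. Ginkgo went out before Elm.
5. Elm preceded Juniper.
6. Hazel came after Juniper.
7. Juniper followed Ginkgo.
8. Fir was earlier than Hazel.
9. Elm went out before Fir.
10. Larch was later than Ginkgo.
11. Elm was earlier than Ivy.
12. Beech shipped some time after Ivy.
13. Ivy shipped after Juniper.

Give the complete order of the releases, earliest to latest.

The constraints fix every adjacent pair, so only one ordering works:
Ginkgo → Elm → Juniper → Ivy → Beech → Larch → Fir → Hazel.

Ginkgo, Elm, Juniper, Ivy, Beech, Larch, Fir, Hazel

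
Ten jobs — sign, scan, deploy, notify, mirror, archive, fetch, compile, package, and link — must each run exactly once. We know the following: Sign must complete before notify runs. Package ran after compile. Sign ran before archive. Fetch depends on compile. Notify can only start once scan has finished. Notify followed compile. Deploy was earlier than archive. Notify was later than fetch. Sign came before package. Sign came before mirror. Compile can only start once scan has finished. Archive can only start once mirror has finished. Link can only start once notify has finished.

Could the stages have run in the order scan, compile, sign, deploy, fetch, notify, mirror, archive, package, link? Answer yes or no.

yes

Check each stated constraint against the proposed order — e.g. sign is ahead of package; compile is ahead of package. Every pair is in the required order; nothing is violated.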